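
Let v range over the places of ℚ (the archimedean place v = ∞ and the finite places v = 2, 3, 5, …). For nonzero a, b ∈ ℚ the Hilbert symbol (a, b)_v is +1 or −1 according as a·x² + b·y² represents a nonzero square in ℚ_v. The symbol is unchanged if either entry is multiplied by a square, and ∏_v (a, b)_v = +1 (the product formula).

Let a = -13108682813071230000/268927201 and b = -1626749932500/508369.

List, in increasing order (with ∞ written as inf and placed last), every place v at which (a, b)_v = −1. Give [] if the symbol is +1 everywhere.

(a, b) ≡ (-323, -77) mod (ℚ^×)²; places V = {2, 3, 5, 7, 11, 17, 19, 23, 31, ∞}.
(a,b)_31: α=-2, u≡28; β=-2, v≡28 (mod 31); (28|31)=+1, (28|31)=+1; sign (−1)^0·+1^-2·+1^-2 = +1.
(a,b)_17: α=3, u≡4; β=2, v≡8 (mod 17); (4|17)=+1, (8|17)=+1; sign (−1)^0·+1^2·+1^3 = +1.
(a,b)_5: α=4, u≡2; β=4, v≡2 (mod 5); (2|5)=-1, (2|5)=-1; sign (−1)^0·-1^4·-1^4 = +1.
(a,b)_3: α=8, u≡1; β=4, v≡1 (mod 3); (1|3)=+1, (1|3)=+1; sign (−1)^0·+1^4·+1^8 = +1.
(a,b)_∞: sgn(-323)=−, sgn(-77)=−, so -1.
(a,b)_23: α=-4, u≡7; β=-2, v≡22 (mod 23); (7|23)=-1, (22|23)=-1; sign (−1)^0·-1^-2·-1^-4 = +1.
(a,b)_7: α=2, u≡3; β=1, v≡5 (mod 7); (3|7)=-1, (5|7)=-1; sign (−1)^0·-1^1·-1^2 = -1.
(a,b)_2: α=4, β=2; u≡5, v≡3 (mod 8); ε(u)ε(v)=0·1, αω(v)=4·1, βω(u)=2·1; sum ≡ 0  ⇒  +1.
(a,b)_19: α=3, u≡15; β=2, v≡13 (mod 19); (15|19)=-1, (13|19)=-1; sign (−1)^0·-1^2·-1^3 = -1.
(a,b)_11: α=2, u≡7; β=1, v≡5 (mod 11); (7|11)=-1, (5|11)=+1; sign (−1)^0·-1^1·+1^2 = -1.
(-323, -77 / ℚ) ramifies at {7, 11, 19, ∞}: a division algebra.

[7, 11, 19, inf]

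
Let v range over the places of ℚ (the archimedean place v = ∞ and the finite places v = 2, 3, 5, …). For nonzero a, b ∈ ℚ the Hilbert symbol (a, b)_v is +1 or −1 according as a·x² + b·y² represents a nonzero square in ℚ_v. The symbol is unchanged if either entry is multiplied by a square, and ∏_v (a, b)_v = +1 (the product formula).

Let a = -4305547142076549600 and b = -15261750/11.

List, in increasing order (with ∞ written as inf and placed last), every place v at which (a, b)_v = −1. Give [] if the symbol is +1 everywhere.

Mod squares: a ≡ -2926, b ≡ -746130. Check v ∈ {∞, 2, 3, 5, 7, 11, 17, 19, 23}.
v=19: a=19^5·(≡16), b=19^1·(≡15) mod 19; (16|19)=+1, (15|19)=-1; (−1)^{5·1·9}·(+1)^1·(-1)^5 = +1.
v=17: a=17^0·(≡13), b=17^1·(≡8) mod 17; (13|17)=+1, (8|17)=+1; (−1)^{0·1·8}·(+1)^1·(+1)^0 = +1.
v=3: a=3^2·(≡2), b=3^3·(≡2) mod 3; (2|3)=-1, (2|3)=-1; (−1)^{2·3·1}·(-1)^3·(-1)^2 = -1.
v=11: a=11^3·(≡1), b=11^-1·(≡2) mod 11; (1|11)=+1, (2|11)=-1; (−1)^{3·-1·5}·(+1)^-1·(-1)^3 = +1.
v=7: a=7^3·(≡1), b=7^1·(≡3) mod 7; (1|7)=+1, (3|7)=-1; (−1)^{3·1·3}·(+1)^1·(-1)^3 = +1.
v=23: a=23^2·(≡3), b=23^0·(≡16) mod 23; (3|23)=+1, (16|23)=+1; (−1)^{2·0·11}·(+1)^0·(+1)^2 = +1.
v=∞: -2926 < 0 and -746130 < 0  ⇒  (a,b)_∞ = -1.
v=2: v_2(a)=5, v_2(b)=1; units ≡ 1, 7 (mod 8); ε·ε+αω+βω = 0·1+5·0+1·0 ≡ 0  ⇒  (a,b)_2 = +1.
v=5: a=5^2·(≡1), b=5^3·(≡1) mod 5; (1|5)=+1, (1|5)=+1; (−1)^{2·3·2}·(+1)^3·(+1)^2 = +1.
Ram(-2926, -746130) = {3, ∞}; no ℚ_3-point on the conic.

[3, inf]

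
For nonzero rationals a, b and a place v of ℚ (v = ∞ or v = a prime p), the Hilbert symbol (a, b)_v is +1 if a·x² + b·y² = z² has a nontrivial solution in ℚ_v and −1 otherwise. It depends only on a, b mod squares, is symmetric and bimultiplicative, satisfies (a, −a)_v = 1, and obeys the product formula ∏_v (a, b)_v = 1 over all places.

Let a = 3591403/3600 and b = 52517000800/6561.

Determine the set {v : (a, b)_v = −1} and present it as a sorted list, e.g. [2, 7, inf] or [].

[11, 31, 37, 43]

(a, b) ≡ (43, 1085062) mod (ℚ^×)²; places V = {2, 3, 5, 11, 17, 31, 37, 43, ∞}.
(a,b)_3: α=-2, u≡1; β=-8, v≡1 (mod 3); (1|3)=+1, (1|3)=+1; sign (−1)^0·+1^-8·+1^-2 = +1.
(a,b)_5: α=-2, u≡2; β=2, v≡2 (mod 5); (2|5)=-1, (2|5)=-1; sign (−1)^0·-1^2·-1^-2 = +1.
(a,b)_31: α=0, u≡21; β=1, v≡6 (mod 31); (21|31)=-1, (6|31)=-1; sign (−1)^0·-1^1·-1^0 = -1.
(a,b)_∞: sgn(43)=+, sgn(1085062)=+, so +1.
(a,b)_17: α=4, u≡2; β=0, v≡14 (mod 17); (2|17)=+1, (14|17)=-1; sign (−1)^0·+1^0·-1^4 = +1.
(a,b)_2: α=-4, β=5; u≡3, v≡3 (mod 8); ε(u)ε(v)=1·1, αω(v)=-4·1, βω(u)=5·1; sum ≡ 0  ⇒  +1.
(a,b)_37: α=0, u≡20; β=1, v≡32 (mod 37); (20|37)=-1, (32|37)=-1; sign (−1)^0·-1^1·-1^0 = -1.
(a,b)_43: α=1, u≡31; β=1, v≡36 (mod 43); (31|43)=+1, (36|43)=+1; sign (−1)^1·+1^1·+1^1 = -1.
(a,b)_11: α=0, u≡8; β=3, v≡4 (mod 11); (8|11)=-1, (4|11)=+1; sign (−1)^0·-1^3·+1^0 = -1.
Ram(43, 1085062) = {11, 31, 37, 43}; no ℚ_11-point on the conic.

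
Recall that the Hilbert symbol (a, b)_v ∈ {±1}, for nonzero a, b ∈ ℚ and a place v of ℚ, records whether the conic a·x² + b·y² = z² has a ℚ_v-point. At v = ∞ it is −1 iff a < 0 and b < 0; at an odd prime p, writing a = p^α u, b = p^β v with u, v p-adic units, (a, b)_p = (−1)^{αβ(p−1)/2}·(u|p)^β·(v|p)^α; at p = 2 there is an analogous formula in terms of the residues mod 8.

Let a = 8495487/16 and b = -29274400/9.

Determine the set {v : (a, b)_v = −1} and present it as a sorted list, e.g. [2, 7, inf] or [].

[2, 7, 11, 43]

(a, b) ≡ (943943, -73186) mod (ℚ^×)²; places V = {2, 3, 5, 7, 11, 13, 23, 37, 41, 43, ∞}.
(a,b)_23: α=1, u≡18; β=1, v≡15 (mod 23); (18|23)=+1, (15|23)=-1; sign (−1)^1·+1^1·-1^1 = +1.
(a,b)_∞: sgn(943943)=+, sgn(-73186)=−, so +1.
(a,b)_13: α=1, u≡5; β=0, v≡3 (mod 13); (5|13)=-1, (3|13)=+1; sign (−1)^0·-1^0·+1^1 = +1.
(a,b)_7: α=1, u≡1; β=0, v≡3 (mod 7); (1|7)=+1, (3|7)=-1; sign (−1)^0·+1^0·-1^1 = -1.
(a,b)_11: α=1, u≡8; β=0, v≡6 (mod 11); (8|11)=-1, (6|11)=-1; sign (−1)^0·-1^0·-1^1 = -1.
(a,b)_37: α=0, u≡11; β=1, v≡5 (mod 37); (11|37)=+1, (5|37)=-1; sign (−1)^0·+1^1·-1^0 = +1.
(a,b)_2: α=-4, β=5; u≡7, v≡7 (mod 8); ε(u)ε(v)=1·1, αω(v)=-4·0, βω(u)=5·0; sum ≡ 1  ⇒  -1.
(a,b)_43: α=0, u≡12; β=1, v≡26 (mod 43); (12|43)=-1, (26|43)=-1; sign (−1)^0·-1^1·-1^0 = -1.
(a,b)_3: α=2, u≡2; β=-2, v≡2 (mod 3); (2|3)=-1, (2|3)=-1; sign (−1)^0·-1^-2·-1^2 = +1.
(a,b)_5: α=0, u≡2; β=2, v≡1 (mod 5); (2|5)=-1, (1|5)=+1; sign (−1)^0·-1^2·+1^0 = +1.
(a,b)_41: α=1, u≡38; β=0, v≡33 (mod 41); (38|41)=-1, (33|41)=+1; sign (−1)^0·-1^0·+1^1 = +1.
Ram(943943, -73186) = {2, 7, 11, 43}; no ℚ_2-point on the conic.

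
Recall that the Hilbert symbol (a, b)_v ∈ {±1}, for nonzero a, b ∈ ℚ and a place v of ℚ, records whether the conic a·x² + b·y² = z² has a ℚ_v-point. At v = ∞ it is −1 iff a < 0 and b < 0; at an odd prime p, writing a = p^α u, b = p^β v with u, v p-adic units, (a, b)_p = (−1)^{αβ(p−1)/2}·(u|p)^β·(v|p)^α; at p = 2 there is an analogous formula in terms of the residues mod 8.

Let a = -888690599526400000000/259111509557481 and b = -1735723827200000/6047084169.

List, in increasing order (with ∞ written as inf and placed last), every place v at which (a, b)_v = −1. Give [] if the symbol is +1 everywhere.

(a, b) ≡ (-29326, -146630) mod (ℚ^×)²; places V = {2, 3, 5, 7, 11, 17, 23, 31, 43, ∞}.
(a,b)_5: α=8, u≡1; β=5, v≡4 (mod 5); (1|5)=+1, (4|5)=+1; sign (−1)^0·+1^5·+1^8 = +1.
(a,b)_17: α=2, u≡4; β=2, v≡11 (mod 17); (4|17)=+1, (11|17)=-1; sign (−1)^0·+1^2·-1^2 = +1.
(a,b)_43: α=1, u≡14; β=1, v≡7 (mod 43); (14|43)=+1, (7|43)=-1; sign (−1)^1·+1^1·-1^1 = +1.
(a,b)_3: α=-6, u≡2; β=-2, v≡1 (mod 3); (2|3)=-1, (1|3)=+1; sign (−1)^0·-1^-2·+1^-6 = +1.
(a,b)_23: α=-6, u≡20; β=-4, v≡12 (mod 23); (20|23)=-1, (12|23)=+1; sign (−1)^0·-1^-4·+1^-6 = +1.
(a,b)_∞: sgn(-29326)=−, sgn(-146630)=−, so -1.
(a,b)_2: α=29, β=17; u≡1, v≡5 (mod 8); ε(u)ε(v)=0·0, αω(v)=29·1, βω(u)=17·0; sum ≡ 1  ⇒  -1.
(a,b)_31: α=1, u≡22; β=1, v≡23 (mod 31); (22|31)=-1, (23|31)=-1; sign (−1)^1·-1^1·-1^1 = -1.
(a,b)_11: α=1, u≡6; β=1, v≡7 (mod 11); (6|11)=-1, (7|11)=-1; sign (−1)^1·-1^1·-1^1 = -1.
(a,b)_7: α=-4, u≡1; β=-4, v≡5 (mod 7); (1|7)=+1, (5|7)=-1; sign (−1)^0·+1^-4·-1^-4 = +1.
(-29326, -146630 / ℚ) ramifies at {2, 11, 31, ∞}: a division algebra.

[2, 11, 31, inf]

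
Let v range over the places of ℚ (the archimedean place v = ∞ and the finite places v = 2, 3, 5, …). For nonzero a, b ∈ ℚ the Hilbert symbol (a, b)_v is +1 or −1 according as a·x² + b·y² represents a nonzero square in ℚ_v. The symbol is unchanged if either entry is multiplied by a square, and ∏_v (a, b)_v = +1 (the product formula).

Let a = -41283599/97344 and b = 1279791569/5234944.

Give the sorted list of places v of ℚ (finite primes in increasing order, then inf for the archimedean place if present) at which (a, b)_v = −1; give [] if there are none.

[7, 17]

(a, b) ≡ (-119, 3689) mod (ℚ^×)²; places V = {2, 3, 7, 11, 13, 17, 19, 31, ∞}.
(a,b)_17: α=1, u≡10; β=1, v≡4 (mod 17); (10|17)=-1, (4|17)=+1; sign (−1)^0·-1^1·+1^1 = -1.
(a,b)_7: α=1, u≡2; β=1, v≡2 (mod 7); (2|7)=+1, (2|7)=+1; sign (−1)^1·+1^1·+1^1 = -1.
(a,b)_13: α=-2, u≡5; β=-2, v≡3 (mod 13); (5|13)=-1, (3|13)=+1; sign (−1)^0·-1^-2·+1^-2 = +1.
(a,b)_31: α=2, u≡25; β=3, v≡11 (mod 31); (25|31)=+1, (11|31)=-1; sign (−1)^0·+1^3·-1^2 = +1.
(a,b)_11: α=0, u≡10; β=-2, v≡1 (mod 11); (10|11)=-1, (1|11)=+1; sign (−1)^0·-1^-2·+1^0 = +1.
(a,b)_2: α=-6, β=-8; u≡1, v≡1 (mod 8); ε(u)ε(v)=0·0, αω(v)=-6·0, βω(u)=-8·0; sum ≡ 0  ⇒  +1.
(a,b)_3: α=-2, u≡1; β=0, v≡2 (mod 3); (1|3)=+1, (2|3)=-1; sign (−1)^0·+1^0·-1^-2 = +1.
(a,b)_19: α=2, u≡3; β=2, v≡2 (mod 19); (3|19)=-1, (2|19)=-1; sign (−1)^0·-1^2·-1^2 = +1.
(a,b)_∞: sgn(-119)=−, sgn(3689)=+, so +1.
Ram(-119, 3689) = {7, 17}; no ℚ_7-point on the conic.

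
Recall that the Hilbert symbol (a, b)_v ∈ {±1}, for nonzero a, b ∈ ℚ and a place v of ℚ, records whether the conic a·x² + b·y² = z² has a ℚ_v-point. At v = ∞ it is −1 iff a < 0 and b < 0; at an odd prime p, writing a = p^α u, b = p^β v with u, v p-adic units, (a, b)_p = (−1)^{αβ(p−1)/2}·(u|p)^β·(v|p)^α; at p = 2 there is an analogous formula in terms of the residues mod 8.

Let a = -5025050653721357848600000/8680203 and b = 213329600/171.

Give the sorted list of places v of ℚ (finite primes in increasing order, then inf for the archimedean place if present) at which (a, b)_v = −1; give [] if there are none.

(a, b) ≡ (-203205, 2533289) mod (ℚ^×)²; places V = {2, 3, 5, 7, 11, 17, 19, 23, 31, ∞}.
(a,b)_11: α=2, u≡4; β=1, v≡1 (mod 11); (4|11)=+1, (1|11)=+1; sign (−1)^0·+1^1·+1^2 = +1.
(a,b)_19: α=3, u≡2; β=-1, v≡12 (mod 19); (2|19)=-1, (12|19)=-1; sign (−1)^1·-1^-1·-1^3 = -1.
(a,b)_5: α=5, u≡1; β=2, v≡4 (mod 5); (1|5)=+1, (4|5)=+1; sign (−1)^0·+1^2·+1^5 = +1.
(a,b)_31: α=3, u≡21; β=1, v≡6 (mod 31); (21|31)=-1, (6|31)=-1; sign (−1)^1·-1^1·-1^3 = -1.
(a,b)_17: α=4, u≡13; β=1, v≡12 (mod 17); (13|17)=+1, (12|17)=-1; sign (−1)^0·+1^1·-1^4 = +1.
(a,b)_3: α=-11, u≡2; β=-2, v≡2 (mod 3); (2|3)=-1, (2|3)=-1; sign (−1)^0·-1^-2·-1^-11 = -1.
(a,b)_23: α=3, u≡22; β=1, v≡22 (mod 23); (22|23)=-1, (22|23)=-1; sign (−1)^1·-1^1·-1^3 = -1.
(a,b)_∞: sgn(-203205)=−, sgn(2533289)=+, so +1.
(a,b)_7: α=-2, u≡5; β=0, v≡5 (mod 7); (5|7)=-1, (5|7)=-1; sign (−1)^0·-1^0·-1^-2 = +1.
(a,b)_2: α=6, β=6; u≡3, v≡1 (mod 8); ε(u)ε(v)=1·0, αω(v)=6·0, βω(u)=6·1; sum ≡ 0  ⇒  +1.
|Ram(-203205, 2533289)| = 4, even; anisotropic at {3, 19, 23, 31}.

[3, 19, 23, 31]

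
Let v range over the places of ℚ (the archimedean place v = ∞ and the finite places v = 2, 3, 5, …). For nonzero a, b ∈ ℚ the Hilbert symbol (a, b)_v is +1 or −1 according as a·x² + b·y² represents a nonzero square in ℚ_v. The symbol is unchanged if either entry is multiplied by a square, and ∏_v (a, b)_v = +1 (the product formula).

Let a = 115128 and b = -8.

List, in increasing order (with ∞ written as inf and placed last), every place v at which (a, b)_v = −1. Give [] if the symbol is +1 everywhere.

Mod squares: a ≡ 3198, b ≡ -2. Check v ∈ {∞, 2, 3, 13, 41}.
v=3: a=3^3·(≡1), b=3^0·(≡1) mod 3; (1|3)=+1, (1|3)=+1; (−1)^{3·0·1}·(+1)^0·(+1)^3 = +1.
v=∞: 3198 > 0 and -2 < 0  ⇒  (a,b)_∞ = +1.
v=2: v_2(a)=3, v_2(b)=3; units ≡ 7, 7 (mod 8); ε·ε+αω+βω = 1·1+3·0+3·0 ≡ 1  ⇒  (a,b)_2 = -1.
v=13: a=13^1·(≡3), b=13^0·(≡5) mod 13; (3|13)=+1, (5|13)=-1; (−1)^{1·0·6}·(+1)^0·(-1)^1 = -1.
v=41: a=41^1·(≡20), b=41^0·(≡33) mod 41; (20|41)=+1, (33|41)=+1; (−1)^{1·0·20}·(+1)^0·(+1)^1 = +1.
|Ram(3198, -2)| = 2, even; anisotropic at {2, 13}.

[2, 13]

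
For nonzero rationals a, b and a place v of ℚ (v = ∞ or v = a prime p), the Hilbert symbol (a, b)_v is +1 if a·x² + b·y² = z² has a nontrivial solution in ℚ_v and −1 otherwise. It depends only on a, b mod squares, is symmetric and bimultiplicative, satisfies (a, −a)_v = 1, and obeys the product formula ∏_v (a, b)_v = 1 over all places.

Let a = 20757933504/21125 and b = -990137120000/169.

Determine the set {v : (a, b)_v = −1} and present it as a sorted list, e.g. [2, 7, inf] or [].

[2, 5, 17, 23]

Mod squares: a ≡ 408595, b ≡ -437. Check v ∈ {∞, 2, 3, 5, 7, 11, 13, 17, 19, 23}.
v=7: a=7^2·(≡3), b=7^2·(≡1) mod 7; (3|7)=-1, (1|7)=+1; (−1)^{2·2·3}·(-1)^2·(+1)^2 = +1.
v=13: a=13^-2·(≡6), b=13^-2·(≡11) mod 13; (6|13)=-1, (11|13)=-1; (−1)^{-2·-2·6}·(-1)^-2·(-1)^-2 = +1.
v=11: a=11^1·(≡1), b=11^0·(≡4) mod 11; (1|11)=+1, (4|11)=+1; (−1)^{1·0·5}·(+1)^0·(+1)^1 = +1.
v=17: a=17^1·(≡7), b=17^2·(≡11) mod 17; (7|17)=-1, (11|17)=-1; (−1)^{1·2·8}·(-1)^2·(-1)^1 = -1.
v=3: a=3^4·(≡1), b=3^0·(≡1) mod 3; (1|3)=+1, (1|3)=+1; (−1)^{4·0·1}·(+1)^0·(+1)^4 = +1.
v=∞: 408595 > 0 and -437 < 0  ⇒  (a,b)_∞ = +1.
v=23: a=23^1·(≡4), b=23^1·(≡4) mod 23; (4|23)=+1, (4|23)=+1; (−1)^{1·1·11}·(+1)^1·(+1)^1 = -1.
v=5: a=5^-3·(≡1), b=5^4·(≡2) mod 5; (1|5)=+1, (2|5)=-1; (−1)^{-3·4·2}·(+1)^4·(-1)^-3 = -1.
v=19: a=19^1·(≡1), b=19^1·(≡12) mod 19; (1|19)=+1, (12|19)=-1; (−1)^{1·1·9}·(+1)^1·(-1)^1 = +1.
v=2: v_2(a)=6, v_2(b)=8; units ≡ 3, 3 (mod 8); ε·ε+αω+βω = 1·1+6·1+8·1 ≡ 1  ⇒  (a,b)_2 = -1.
Ram(408595, -437) = {2, 5, 17, 23}; no ℚ_2-point on the conic.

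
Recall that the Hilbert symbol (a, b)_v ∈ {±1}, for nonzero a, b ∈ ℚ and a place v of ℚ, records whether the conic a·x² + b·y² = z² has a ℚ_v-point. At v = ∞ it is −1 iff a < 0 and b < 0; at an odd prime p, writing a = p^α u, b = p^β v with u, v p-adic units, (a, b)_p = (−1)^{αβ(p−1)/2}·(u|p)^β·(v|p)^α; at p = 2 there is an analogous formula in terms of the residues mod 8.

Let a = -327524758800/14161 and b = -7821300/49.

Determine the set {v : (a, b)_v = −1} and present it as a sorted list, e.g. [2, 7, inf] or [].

[2, inf]

Mod squares: a ≡ -2697, b ≡ -93. Check v ∈ {∞, 2, 3, 5, 7, 17, 19, 29, 31}.
v=31: a=31^1·(≡23), b=31^1·(≡16) mod 31; (23|31)=-1, (16|31)=+1; (−1)^{1·1·15}·(-1)^1·(+1)^1 = +1.
v=29: a=29^3·(≡23), b=29^2·(≡28) mod 29; (23|29)=+1, (28|29)=+1; (−1)^{3·2·14}·(+1)^2·(+1)^3 = +1.
v=2: v_2(a)=4, v_2(b)=2; units ≡ 7, 3 (mod 8); ε·ε+αω+βω = 1·1+4·1+2·0 ≡ 1  ⇒  (a,b)_2 = -1.
v=3: a=3^1·(≡1), b=3^1·(≡2) mod 3; (1|3)=+1, (2|3)=-1; (−1)^{1·1·1}·(+1)^1·(-1)^1 = +1.
v=∞: -2697 < 0 and -93 < 0  ⇒  (a,b)_∞ = -1.
v=7: a=7^-2·(≡3), b=7^-2·(≡3) mod 7; (3|7)=-1, (3|7)=-1; (−1)^{-2·-2·3}·(-1)^-2·(-1)^-2 = +1.
v=19: a=19^2·(≡4), b=19^0·(≡8) mod 19; (4|19)=+1, (8|19)=-1; (−1)^{2·0·9}·(+1)^0·(-1)^2 = +1.
v=5: a=5^2·(≡3), b=5^2·(≡2) mod 5; (3|5)=-1, (2|5)=-1; (−1)^{2·2·2}·(-1)^2·(-1)^2 = +1.
v=17: a=17^-2·(≡3), b=17^0·(≡4) mod 17; (3|17)=-1, (4|17)=+1; (−1)^{-2·0·8}·(-1)^0·(+1)^-2 = +1.
Ram(-2697, -93) = {2, ∞}; no ℚ_2-point on the conic.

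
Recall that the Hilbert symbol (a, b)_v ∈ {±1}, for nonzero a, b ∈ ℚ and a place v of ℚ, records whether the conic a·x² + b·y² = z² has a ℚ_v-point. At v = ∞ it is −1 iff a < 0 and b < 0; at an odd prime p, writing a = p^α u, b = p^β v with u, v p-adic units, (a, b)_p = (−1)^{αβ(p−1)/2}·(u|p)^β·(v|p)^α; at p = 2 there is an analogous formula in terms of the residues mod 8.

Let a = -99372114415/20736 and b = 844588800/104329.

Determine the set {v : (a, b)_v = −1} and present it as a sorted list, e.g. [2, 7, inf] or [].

[5, 29, 31, 53]

Mod squares: a ≡ -5617735, b ≡ 14663. Check v ∈ {∞, 2, 3, 5, 7, 11, 17, 19, 29, 31, 43, 53}.
v=53: a=53^1·(≡48), b=53^0·(≡27) mod 53; (48|53)=-1, (27|53)=-1; (−1)^{1·0·26}·(-1)^0·(-1)^1 = -1.
v=31: a=31^0·(≡30), b=31^1·(≡10) mod 31; (30|31)=-1, (10|31)=+1; (−1)^{0·1·15}·(-1)^1·(+1)^0 = -1.
v=11: a=11^0·(≡9), b=11^1·(≡6) mod 11; (9|11)=+1, (6|11)=-1; (−1)^{0·1·5}·(+1)^1·(-1)^0 = +1.
v=5: a=5^1·(≡2), b=5^2·(≡3) mod 5; (2|5)=-1, (3|5)=-1; (−1)^{1·2·2}·(-1)^2·(-1)^1 = -1.
v=29: a=29^1·(≡24), b=29^0·(≡14) mod 29; (24|29)=+1, (14|29)=-1; (−1)^{1·0·14}·(+1)^0·(-1)^1 = -1.
v=17: a=17^1·(≡16), b=17^-2·(≡9) mod 17; (16|17)=+1, (9|17)=+1; (−1)^{1·-2·8}·(+1)^-2·(+1)^1 = +1.
v=2: v_2(a)=-8, v_2(b)=8; units ≡ 1, 7 (mod 8); ε·ε+αω+βω = 0·1+-8·0+8·0 ≡ 0  ⇒  (a,b)_2 = +1.
v=∞: -5617735 < 0 and 14663 > 0  ⇒  (a,b)_∞ = +1.
v=7: a=7^2·(≡6), b=7^0·(≡6) mod 7; (6|7)=-1, (6|7)=-1; (−1)^{2·0·3}·(-1)^0·(-1)^2 = +1.
v=43: a=43^1·(≡34), b=43^1·(≡25) mod 43; (34|43)=-1, (25|43)=+1; (−1)^{1·1·21}·(-1)^1·(+1)^1 = +1.
v=3: a=3^-4·(≡2), b=3^2·(≡2) mod 3; (2|3)=-1, (2|3)=-1; (−1)^{-4·2·1}·(-1)^2·(-1)^-4 = +1.
v=19: a=19^2·(≡3), b=19^-2·(≡10) mod 19; (3|19)=-1, (10|19)=-1; (−1)^{2·-2·9}·(-1)^-2·(-1)^2 = +1.
Ram(-5617735, 14663) = {5, 29, 31, 53}; no ℚ_5-point on the conic.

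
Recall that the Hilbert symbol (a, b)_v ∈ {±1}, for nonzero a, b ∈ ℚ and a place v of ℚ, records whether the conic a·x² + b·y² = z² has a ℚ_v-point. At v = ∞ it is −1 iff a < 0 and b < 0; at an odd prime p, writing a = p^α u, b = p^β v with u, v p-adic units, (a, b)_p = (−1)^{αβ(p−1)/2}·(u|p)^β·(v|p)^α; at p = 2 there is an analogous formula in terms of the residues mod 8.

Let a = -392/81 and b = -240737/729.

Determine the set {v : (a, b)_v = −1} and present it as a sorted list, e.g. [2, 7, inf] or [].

[2, inf]

Mod squares: a ≡ -2, b ≡ -17. Check v ∈ {∞, 2, 3, 7, 17}.
v=7: a=7^2·(≡5), b=7^2·(≡1) mod 7; (5|7)=-1, (1|7)=+1; (−1)^{2·2·3}·(-1)^2·(+1)^2 = +1.
v=∞: -2 < 0 and -17 < 0  ⇒  (a,b)_∞ = -1.
v=17: a=17^0·(≡13), b=17^3·(≡16) mod 17; (13|17)=+1, (16|17)=+1; (−1)^{0·3·8}·(+1)^3·(+1)^0 = +1.
v=2: v_2(a)=3, v_2(b)=0; units ≡ 7, 7 (mod 8); ε·ε+αω+βω = 1·1+3·0+0·0 ≡ 1  ⇒  (a,b)_2 = -1.
v=3: a=3^-4·(≡1), b=3^-6·(≡1) mod 3; (1|3)=+1, (1|3)=+1; (−1)^{-4·-6·1}·(+1)^-6·(+1)^-4 = +1.
(-2, -17 / ℚ) ramifies at {2, ∞}: a division algebra.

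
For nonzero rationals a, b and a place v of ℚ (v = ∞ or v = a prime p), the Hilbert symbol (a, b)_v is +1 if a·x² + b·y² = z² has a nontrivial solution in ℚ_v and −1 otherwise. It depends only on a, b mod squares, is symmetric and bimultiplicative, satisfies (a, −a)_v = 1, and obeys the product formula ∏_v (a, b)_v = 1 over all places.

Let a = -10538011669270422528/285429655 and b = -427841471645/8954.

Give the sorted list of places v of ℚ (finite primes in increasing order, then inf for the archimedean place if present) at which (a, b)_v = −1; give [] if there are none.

[5, 23, 31, inf]

Mod squares: a ≡ -6199535, b ≡ -399970. Check v ∈ {∞, 2, 3, 5, 7, 11, 17, 23, 31, 37, 41, 47}.
v=31: a=31^3·(≡26), b=31^2·(≡23) mod 31; (26|31)=-1, (23|31)=-1; (−1)^{3·2·15}·(-1)^2·(-1)^3 = -1.
v=2: v_2(a)=10, v_2(b)=-1; units ≡ 1, 7 (mod 8); ε·ε+αω+βω = 0·1+10·0+-1·0 ≡ 0  ⇒  (a,b)_2 = +1.
v=7: a=7^-2·(≡4), b=7^2·(≡5) mod 7; (4|7)=+1, (5|7)=-1; (−1)^{-2·2·3}·(+1)^2·(-1)^-2 = +1.
v=41: a=41^4·(≡22), b=41^2·(≡22) mod 41; (22|41)=-1, (22|41)=-1; (−1)^{4·2·20}·(-1)^2·(-1)^4 = +1.
v=37: a=37^-3·(≡23), b=37^-1·(≡14) mod 37; (23|37)=-1, (14|37)=-1; (−1)^{-3·-1·18}·(-1)^-1·(-1)^-3 = +1.
v=47: a=47^1·(≡12), b=47^1·(≡40) mod 47; (12|47)=+1, (40|47)=-1; (−1)^{1·1·23}·(+1)^1·(-1)^1 = +1.
v=23: a=23^-1·(≡7), b=23^1·(≡5) mod 23; (7|23)=-1, (5|23)=-1; (−1)^{-1·1·11}·(-1)^1·(-1)^-1 = -1.
v=11: a=11^0·(≡8), b=11^-2·(≡9) mod 11; (8|11)=-1, (9|11)=+1; (−1)^{0·-2·5}·(-1)^-2·(+1)^0 = +1.
v=5: a=5^-1·(≡2), b=5^1·(≡4) mod 5; (2|5)=-1, (4|5)=+1; (−1)^{-1·1·2}·(-1)^1·(+1)^-1 = -1.
v=17: a=17^2·(≡13), b=17^0·(≡3) mod 17; (13|17)=+1, (3|17)=-1; (−1)^{2·0·8}·(+1)^0·(-1)^2 = +1.
v=3: a=3^2·(≡1), b=3^0·(≡2) mod 3; (1|3)=+1, (2|3)=-1; (−1)^{2·0·1}·(+1)^0·(-1)^2 = +1.
v=∞: -6199535 < 0 and -399970 < 0  ⇒  (a,b)_∞ = -1.
(-6199535, -399970 / ℚ) ramifies at {5, 23, 31, ∞}: a division algebra.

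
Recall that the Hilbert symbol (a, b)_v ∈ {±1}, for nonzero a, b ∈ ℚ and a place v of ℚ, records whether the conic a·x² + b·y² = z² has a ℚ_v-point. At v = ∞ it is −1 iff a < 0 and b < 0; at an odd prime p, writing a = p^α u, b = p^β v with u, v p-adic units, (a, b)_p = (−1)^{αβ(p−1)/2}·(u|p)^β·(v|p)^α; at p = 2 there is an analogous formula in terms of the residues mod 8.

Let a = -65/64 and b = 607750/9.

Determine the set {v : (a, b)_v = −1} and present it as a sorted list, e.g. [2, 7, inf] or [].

Mod squares: a ≡ -65, b ≡ 24310. Check v ∈ {∞, 2, 3, 5, 11, 13, 17}.
v=13: a=13^1·(≡5), b=13^1·(≡6) mod 13; (5|13)=-1, (6|13)=-1; (−1)^{1·1·6}·(-1)^1·(-1)^1 = +1.
v=17: a=17^0·(≡12), b=17^1·(≡15) mod 17; (12|17)=-1, (15|17)=+1; (−1)^{0·1·8}·(-1)^1·(+1)^0 = -1.
v=3: a=3^0·(≡1), b=3^-2·(≡1) mod 3; (1|3)=+1, (1|3)=+1; (−1)^{0·-2·1}·(+1)^-2·(+1)^0 = +1.
v=∞: -65 < 0 and 24310 > 0  ⇒  (a,b)_∞ = +1.
v=5: a=5^1·(≡3), b=5^3·(≡3) mod 5; (3|5)=-1, (3|5)=-1; (−1)^{1·3·2}·(-1)^3·(-1)^1 = +1.
v=2: v_2(a)=-6, v_2(b)=1; units ≡ 7, 3 (mod 8); ε·ε+αω+βω = 1·1+-6·1+1·0 ≡ 1  ⇒  (a,b)_2 = -1.
v=11: a=11^0·(≡5), b=11^1·(≡7) mod 11; (5|11)=+1, (7|11)=-1; (−1)^{0·1·5}·(+1)^1·(-1)^0 = +1.
|Ram(-65, 24310)| = 2, even; anisotropic at {2, 17}.

[2, 17]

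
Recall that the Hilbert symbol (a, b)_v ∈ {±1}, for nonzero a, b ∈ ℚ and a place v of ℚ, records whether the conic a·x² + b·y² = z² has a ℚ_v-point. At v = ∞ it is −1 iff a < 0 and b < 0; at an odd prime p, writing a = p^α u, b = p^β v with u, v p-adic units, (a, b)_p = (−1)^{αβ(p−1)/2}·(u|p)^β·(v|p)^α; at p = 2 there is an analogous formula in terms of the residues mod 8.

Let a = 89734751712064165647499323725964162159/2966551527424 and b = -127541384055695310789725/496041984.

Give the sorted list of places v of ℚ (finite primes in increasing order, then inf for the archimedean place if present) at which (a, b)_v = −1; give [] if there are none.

(a, b) ≡ (759, -11615669) mod (ℚ^×)²; places V = {2, 3, 5, 7, 11, 13, 17, 19, 23, 29, 31, 37, 41, ∞}.
(a,b)_5: α=0, u≡1; β=2, v≡4 (mod 5); (1|5)=+1, (4|5)=+1; sign (−1)^0·+1^2·+1^0 = +1.
(a,b)_31: α=4, u≡6; β=3, v≡29 (mod 31); (6|31)=-1, (29|31)=-1; sign (−1)^0·-1^3·-1^4 = -1.
(a,b)_7: α=6, u≡6; β=2, v≡5 (mod 7); (6|7)=-1, (5|7)=-1; sign (−1)^0·-1^2·-1^6 = +1.
(a,b)_13: α=6, u≡6; β=3, v≡3 (mod 13); (6|13)=-1, (3|13)=+1; sign (−1)^0·-1^3·+1^6 = -1.
(a,b)_23: α=1, u≡11; β=2, v≡19 (mod 23); (11|23)=-1, (19|23)=-1; sign (−1)^0·-1^2·-1^1 = -1.
(a,b)_2: α=-22, β=-16; u≡7, v≡3 (mod 8); ε(u)ε(v)=1·1, αω(v)=-22·1, βω(u)=-16·0; sum ≡ 1  ⇒  -1.
(a,b)_3: α=3, u≡1; β=-2, v≡1 (mod 3); (1|3)=+1, (1|3)=+1; sign (−1)^0·+1^-2·+1^3 = +1.
(a,b)_41: α=2, u≡10; β=1, v≡18 (mod 41); (10|41)=+1, (18|41)=+1; sign (−1)^0·+1^1·+1^2 = +1.
(a,b)_29: α=-4, u≡22; β=-2, v≡24 (mod 29); (22|29)=+1, (24|29)=+1; sign (−1)^0·+1^-2·+1^-4 = +1.
(a,b)_37: α=2, u≡23; β=1, v≡15 (mod 37); (23|37)=-1, (15|37)=-1; sign (−1)^0·-1^1·-1^2 = -1.
(a,b)_∞: sgn(759)=+, sgn(-11615669)=−, so +1.
(a,b)_17: α=4, u≡6; β=2, v≡11 (mod 17); (6|17)=-1, (11|17)=-1; sign (−1)^0·-1^2·-1^4 = +1.
(a,b)_19: α=4, u≡15; β=3, v≡15 (mod 19); (15|19)=-1, (15|19)=-1; sign (−1)^0·-1^3·-1^4 = -1.
(a,b)_11: α=1, u≡5; β=0, v≡5 (mod 11); (5|11)=+1, (5|11)=+1; sign (−1)^0·+1^0·+1^1 = +1.
|Ram(759, -11615669)| = 6, even; anisotropic at {2, 13, 19, 23, 31, 37}.

[2, 13, 19, 23, 31, 37]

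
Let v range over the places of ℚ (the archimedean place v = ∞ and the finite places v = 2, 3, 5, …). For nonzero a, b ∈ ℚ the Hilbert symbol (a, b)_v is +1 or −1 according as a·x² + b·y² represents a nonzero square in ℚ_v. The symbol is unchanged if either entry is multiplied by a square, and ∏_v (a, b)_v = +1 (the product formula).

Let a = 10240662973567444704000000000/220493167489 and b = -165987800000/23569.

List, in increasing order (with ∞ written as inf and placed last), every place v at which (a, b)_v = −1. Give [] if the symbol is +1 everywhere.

[5, 11, 13, 19]

(a, b) ≡ (715, -45695) mod (ℚ^×)²; places V = {2, 3, 5, 7, 11, 13, 19, 37, ∞}.
(a,b)_37: α=-4, u≡36; β=-1, v≡15 (mod 37); (36|37)=+1, (15|37)=-1; sign (−1)^0·+1^-1·-1^-4 = +1.
(a,b)_∞: sgn(715)=+, sgn(-45695)=−, so +1.
(a,b)_3: α=2, u≡1; β=0, v≡1 (mod 3); (1|3)=+1, (1|3)=+1; sign (−1)^0·+1^0·+1^2 = +1.
(a,b)_11: α=5, u≡2; β=2, v≡8 (mod 11); (2|11)=-1, (8|11)=-1; sign (−1)^0·-1^2·-1^5 = -1.
(a,b)_7: α=-6, u≡4; β=-2, v≡4 (mod 7); (4|7)=+1, (4|7)=+1; sign (−1)^0·+1^-2·+1^-6 = +1.
(a,b)_5: α=9, u≡2; β=5, v≡1 (mod 5); (2|5)=-1, (1|5)=+1; sign (−1)^0·-1^5·+1^9 = -1.
(a,b)_2: α=14, β=6; u≡3, v≡1 (mod 8); ε(u)ε(v)=1·0, αω(v)=14·0, βω(u)=6·1; sum ≡ 0  ⇒  +1.
(a,b)_13: α=1, u≡1; β=-1, v≡5 (mod 13); (1|13)=+1, (5|13)=-1; sign (−1)^0·+1^-1·-1^1 = -1.
(a,b)_19: α=8, u≡12; β=3, v≡8 (mod 19); (12|19)=-1, (8|19)=-1; sign (−1)^0·-1^3·-1^8 = -1.
Ram(715, -45695) = {5, 11, 13, 19}; no ℚ_5-point on the conic.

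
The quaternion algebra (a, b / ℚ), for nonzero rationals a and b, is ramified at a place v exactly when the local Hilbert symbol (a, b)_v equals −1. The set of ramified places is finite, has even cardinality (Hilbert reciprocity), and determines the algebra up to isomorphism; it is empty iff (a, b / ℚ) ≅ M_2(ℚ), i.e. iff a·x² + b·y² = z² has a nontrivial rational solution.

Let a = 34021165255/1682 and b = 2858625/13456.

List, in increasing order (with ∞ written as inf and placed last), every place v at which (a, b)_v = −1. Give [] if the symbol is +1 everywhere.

[3, 5, 7, 11]

Mod squares: a ≡ 110, b ≡ 105. Check v ∈ {∞, 2, 3, 5, 7, 11, 17, 19, 29}.
v=5: a=5^1·(≡3), b=5^3·(≡4) mod 5; (3|5)=-1, (4|5)=+1; (−1)^{1·3·2}·(-1)^3·(+1)^1 = -1.
v=2: v_2(a)=-1, v_2(b)=-4; units ≡ 7, 1 (mod 8); ε·ε+αω+βω = 1·0+-1·0+-4·0 ≡ 0  ⇒  (a,b)_2 = +1.
v=19: a=19^2·(≡3), b=19^0·(≡14) mod 19; (3|19)=-1, (14|19)=-1; (−1)^{2·0·9}·(-1)^0·(-1)^2 = +1.
v=29: a=29^-2·(≡7), b=29^-2·(≡15) mod 29; (7|29)=+1, (15|29)=-1; (−1)^{-2·-2·14}·(+1)^-2·(-1)^-2 = +1.
v=17: a=17^2·(≡13), b=17^0·(≡14) mod 17; (13|17)=+1, (14|17)=-1; (−1)^{2·0·8}·(+1)^0·(-1)^2 = +1.
v=∞: 110 > 0 and 105 > 0  ⇒  (a,b)_∞ = +1.
v=7: a=7^2·(≡6), b=7^1·(≡1) mod 7; (6|7)=-1, (1|7)=+1; (−1)^{2·1·3}·(-1)^1·(+1)^2 = -1.
v=3: a=3^0·(≡2), b=3^3·(≡2) mod 3; (2|3)=-1, (2|3)=-1; (−1)^{0·3·1}·(-1)^3·(-1)^0 = -1.
v=11: a=11^3·(≡7), b=11^2·(≡10) mod 11; (7|11)=-1, (10|11)=-1; (−1)^{3·2·5}·(-1)^2·(-1)^3 = -1.
(110, 105 / ℚ) ramifies at {3, 5, 7, 11}: a division algebra.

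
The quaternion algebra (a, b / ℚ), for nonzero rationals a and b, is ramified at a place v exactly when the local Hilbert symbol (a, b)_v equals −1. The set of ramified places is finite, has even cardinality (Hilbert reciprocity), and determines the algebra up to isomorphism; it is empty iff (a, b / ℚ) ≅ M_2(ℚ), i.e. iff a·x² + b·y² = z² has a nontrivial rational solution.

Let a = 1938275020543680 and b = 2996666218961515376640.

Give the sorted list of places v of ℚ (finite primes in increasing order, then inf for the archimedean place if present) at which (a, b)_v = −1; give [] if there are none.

(a, b) ≡ (31395, 15477735) mod (ℚ^×)²; places V = {2, 3, 5, 7, 13, 17, 23, 29, ∞}.
(a,b)_5: α=1, u≡1; β=1, v≡3 (mod 5); (1|5)=+1, (3|5)=-1; sign (−1)^0·+1^1·-1^1 = -1.
(a,b)_3: α=5, u≡1; β=5, v≡1 (mod 3); (1|3)=+1, (1|3)=+1; sign (−1)^1·+1^5·+1^5 = -1.
(a,b)_13: α=1, u≡12; β=1, v≡3 (mod 13); (12|13)=+1, (3|13)=+1; sign (−1)^0·+1^1·+1^1 = +1.
(a,b)_29: α=2, u≡2; β=3, v≡20 (mod 29); (2|29)=-1, (20|29)=+1; sign (−1)^0·-1^3·+1^2 = -1.
(a,b)_∞: sgn(31395)=+, sgn(15477735)=+, so +1.
(a,b)_17: α=2, u≡4; β=3, v≡10 (mod 17); (4|17)=+1, (10|17)=-1; sign (−1)^0·+1^3·-1^2 = +1.
(a,b)_7: α=3, u≡5; β=5, v≡1 (mod 7); (5|7)=-1, (1|7)=+1; sign (−1)^1·-1^5·+1^3 = +1.
(a,b)_2: α=6, β=12; u≡3, v≡7 (mod 8); ε(u)ε(v)=1·1, αω(v)=6·0, βω(u)=12·1; sum ≡ 1  ⇒  -1.
(a,b)_23: α=1, u≡3; β=1, v≡10 (mod 23); (3|23)=+1, (10|23)=-1; sign (−1)^1·+1^1·-1^1 = +1.
(31395, 15477735 / ℚ) ramifies at {2, 3, 5, 29}: a division algebra.

[2, 3, 5, 29]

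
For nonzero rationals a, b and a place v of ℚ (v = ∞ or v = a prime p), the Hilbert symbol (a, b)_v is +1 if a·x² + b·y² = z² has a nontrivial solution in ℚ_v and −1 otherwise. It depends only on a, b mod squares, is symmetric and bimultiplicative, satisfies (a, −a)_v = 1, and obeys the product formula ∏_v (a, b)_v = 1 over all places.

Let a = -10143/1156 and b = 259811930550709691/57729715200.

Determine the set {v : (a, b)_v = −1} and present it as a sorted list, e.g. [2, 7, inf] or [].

[11, 23]

(a, b) ≡ (-23, 33) mod (ℚ^×)²; places V = {2, 3, 5, 7, 11, 17, 23, ∞}.
(a,b)_23: α=1, u≡7; β=4, v≡22 (mod 23); (7|23)=-1, (22|23)=-1; sign (−1)^0·-1^4·-1^1 = -1.
(a,b)_∞: sgn(-23)=−, sgn(33)=+, so +1.
(a,b)_7: α=2, u≡3; β=8, v≡6 (mod 7); (3|7)=-1, (6|7)=-1; sign (−1)^0·-1^8·-1^2 = +1.
(a,b)_3: α=2, u≡1; β=-3, v≡2 (mod 3); (1|3)=+1, (2|3)=-1; sign (−1)^0·+1^-3·-1^2 = +1.
(a,b)_2: α=-2, β=-10; u≡1, v≡1 (mod 8); ε(u)ε(v)=0·0, αω(v)=-2·0, βω(u)=-10·0; sum ≡ 0  ⇒  +1.
(a,b)_5: α=0, u≡2; β=-2, v≡2 (mod 5); (2|5)=-1, (2|5)=-1; sign (−1)^0·-1^-2·-1^0 = +1.
(a,b)_17: α=-2, u≡10; β=-4, v≡2 (mod 17); (10|17)=-1, (2|17)=+1; sign (−1)^0·-1^-4·+1^-2 = +1.
(a,b)_11: α=0, u≡10; β=5, v≡3 (mod 11); (10|11)=-1, (3|11)=+1; sign (−1)^0·-1^5·+1^0 = -1.
(-23, 33 / ℚ) ramifies at {11, 23}: a division algebra.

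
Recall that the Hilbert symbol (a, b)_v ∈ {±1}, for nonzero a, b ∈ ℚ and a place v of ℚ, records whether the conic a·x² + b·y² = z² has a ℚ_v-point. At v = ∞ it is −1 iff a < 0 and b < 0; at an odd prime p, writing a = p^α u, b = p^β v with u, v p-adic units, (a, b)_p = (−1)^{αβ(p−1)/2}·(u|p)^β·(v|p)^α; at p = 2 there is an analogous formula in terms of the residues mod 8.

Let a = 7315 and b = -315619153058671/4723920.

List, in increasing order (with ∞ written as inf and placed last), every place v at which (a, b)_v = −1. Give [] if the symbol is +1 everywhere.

[5, 7, 11, 17]

(a, b) ≡ (7315, -124355) mod (ℚ^×)²; places V = {2, 3, 5, 7, 11, 17, 19, ∞}.
(a,b)_11: α=1, u≡5; β=5, v≡1 (mod 11); (5|11)=+1, (1|11)=+1; sign (−1)^1·+1^5·+1^1 = -1.
(a,b)_3: α=0, u≡1; β=-10, v≡1 (mod 3); (1|3)=+1, (1|3)=+1; sign (−1)^0·+1^-10·+1^0 = +1.
(a,b)_5: α=1, u≡3; β=-1, v≡1 (mod 5); (3|5)=-1, (1|5)=+1; sign (−1)^0·-1^-1·+1^1 = -1.
(a,b)_2: α=0, β=-4; u≡3, v≡5 (mod 8); ε(u)ε(v)=1·0, αω(v)=0·1, βω(u)=-4·1; sum ≡ 0  ⇒  +1.
(a,b)_7: α=1, u≡2; β=5, v≡4 (mod 7); (2|7)=+1, (4|7)=+1; sign (−1)^1·+1^5·+1^1 = -1.
(a,b)_17: α=0, u≡5; β=1, v≡5 (mod 17); (5|17)=-1, (5|17)=-1; sign (−1)^0·-1^1·-1^0 = -1.
(a,b)_∞: sgn(7315)=+, sgn(-124355)=−, so +1.
(a,b)_19: α=1, u≡5; β=3, v≡3 (mod 19); (5|19)=+1, (3|19)=-1; sign (−1)^1·+1^3·-1^1 = +1.
Ram(7315, -124355) = {5, 7, 11, 17}; no ℚ_5-point on the conic.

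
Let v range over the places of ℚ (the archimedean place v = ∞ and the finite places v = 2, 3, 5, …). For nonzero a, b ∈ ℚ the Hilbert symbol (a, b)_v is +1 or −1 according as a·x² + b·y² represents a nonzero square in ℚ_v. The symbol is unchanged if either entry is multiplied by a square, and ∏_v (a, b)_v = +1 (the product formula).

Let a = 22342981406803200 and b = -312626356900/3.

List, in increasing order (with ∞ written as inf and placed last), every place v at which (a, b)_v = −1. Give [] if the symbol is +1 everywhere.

(a, b) ≡ (7293, -3) mod (ℚ^×)²; places V = {2, 3, 5, 11, 13, 17, 23, ∞}.
(a,b)_∞: sgn(7293)=+, sgn(-3)=−, so +1.
(a,b)_23: α=0, u≡18; β=2, v≡15 (mod 23); (18|23)=+1, (15|23)=-1; sign (−1)^0·+1^2·-1^0 = +1.
(a,b)_5: α=2, u≡3; β=2, v≡3 (mod 5); (3|5)=-1, (3|5)=-1; sign (−1)^0·-1^2·-1^2 = +1.
(a,b)_13: α=3, u≡2; β=2, v≡1 (mod 13); (2|13)=-1, (1|13)=+1; sign (−1)^0·-1^2·+1^3 = +1.
(a,b)_11: α=3, u≡9; β=2, v≡7 (mod 11); (9|11)=+1, (7|11)=-1; sign (−1)^0·+1^2·-1^3 = -1.
(a,b)_17: α=3, u≡1; β=2, v≡3 (mod 17); (1|17)=+1, (3|17)=-1; sign (−1)^0·+1^2·-1^3 = -1.
(a,b)_3: α=5, u≡1; β=-1, v≡2 (mod 3); (1|3)=+1, (2|3)=-1; sign (−1)^1·+1^-1·-1^5 = +1.
(a,b)_2: α=8, β=2; u≡5, v≡5 (mod 8); ε(u)ε(v)=0·0, αω(v)=8·1, βω(u)=2·1; sum ≡ 0  ⇒  +1.
|Ram(7293, -3)| = 2, even; anisotropic at {11, 17}.

[11, 17]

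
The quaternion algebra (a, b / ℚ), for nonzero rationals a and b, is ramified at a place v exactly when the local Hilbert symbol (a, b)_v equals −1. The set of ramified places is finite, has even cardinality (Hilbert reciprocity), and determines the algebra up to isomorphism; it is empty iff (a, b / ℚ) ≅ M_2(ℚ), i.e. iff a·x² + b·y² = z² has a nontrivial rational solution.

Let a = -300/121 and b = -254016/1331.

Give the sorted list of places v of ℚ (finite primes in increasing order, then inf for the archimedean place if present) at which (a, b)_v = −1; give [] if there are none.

[11, inf]

(a, b) ≡ (-3, -11) mod (ℚ^×)²; places V = {2, 3, 5, 7, 11, ∞}.
(a,b)_3: α=1, u≡2; β=4, v≡1 (mod 3); (2|3)=-1, (1|3)=+1; sign (−1)^0·-1^4·+1^1 = +1.
(a,b)_5: α=2, u≡3; β=0, v≡4 (mod 5); (3|5)=-1, (4|5)=+1; sign (−1)^0·-1^0·+1^2 = +1.
(a,b)_2: α=2, β=6; u≡5, v≡5 (mod 8); ε(u)ε(v)=0·0, αω(v)=2·1, βω(u)=6·1; sum ≡ 0  ⇒  +1.
(a,b)_11: α=-2, u≡8; β=-3, v≡7 (mod 11); (8|11)=-1, (7|11)=-1; sign (−1)^0·-1^-3·-1^-2 = -1.
(a,b)_∞: sgn(-3)=−, sgn(-11)=−, so -1.
(a,b)_7: α=0, u≡4; β=2, v≡3 (mod 7); (4|7)=+1, (3|7)=-1; sign (−1)^0·+1^2·-1^0 = +1.
(-3, -11 / ℚ) ramifies at {11, ∞}: a division algebra.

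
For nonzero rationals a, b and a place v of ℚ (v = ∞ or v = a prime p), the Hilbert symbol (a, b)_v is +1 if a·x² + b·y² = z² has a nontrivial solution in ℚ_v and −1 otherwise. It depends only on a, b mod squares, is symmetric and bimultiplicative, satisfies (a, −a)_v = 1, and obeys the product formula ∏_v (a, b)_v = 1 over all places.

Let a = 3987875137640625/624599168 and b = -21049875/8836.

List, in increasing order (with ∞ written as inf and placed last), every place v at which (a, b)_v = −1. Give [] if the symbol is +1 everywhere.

Mod squares: a ≡ 2, b ≡ -1155. Check v ∈ {∞, 2, 3, 5, 7, 11, 47}.
v=47: a=47^-4·(≡25), b=47^-2·(≡39) mod 47; (25|47)=+1, (39|47)=-1; (−1)^{-4·-2·23}·(+1)^-2·(-1)^-4 = +1.
v=∞: 2 > 0 and -1155 < 0  ⇒  (a,b)_∞ = +1.
v=5: a=5^6·(≡3), b=5^3·(≡1) mod 5; (3|5)=-1, (1|5)=+1; (−1)^{6·3·2}·(-1)^3·(+1)^6 = -1.
v=3: a=3^16·(≡2), b=3^7·(≡2) mod 3; (2|3)=-1, (2|3)=-1; (−1)^{16·7·1}·(-1)^7·(-1)^16 = -1.
v=2: v_2(a)=-7, v_2(b)=-2; units ≡ 1, 5 (mod 8); ε·ε+αω+βω = 0·0+-7·1+-2·0 ≡ 1  ⇒  (a,b)_2 = -1.
v=7: a=7^2·(≡2), b=7^1·(≡6) mod 7; (2|7)=+1, (6|7)=-1; (−1)^{2·1·3}·(+1)^1·(-1)^2 = +1.
v=11: a=11^2·(≡7), b=11^1·(≡4) mod 11; (7|11)=-1, (4|11)=+1; (−1)^{2·1·5}·(-1)^1·(+1)^2 = -1.
(2, -1155 / ℚ) ramifies at {2, 3, 5, 11}: a division algebra.

[2, 3, 5, 11]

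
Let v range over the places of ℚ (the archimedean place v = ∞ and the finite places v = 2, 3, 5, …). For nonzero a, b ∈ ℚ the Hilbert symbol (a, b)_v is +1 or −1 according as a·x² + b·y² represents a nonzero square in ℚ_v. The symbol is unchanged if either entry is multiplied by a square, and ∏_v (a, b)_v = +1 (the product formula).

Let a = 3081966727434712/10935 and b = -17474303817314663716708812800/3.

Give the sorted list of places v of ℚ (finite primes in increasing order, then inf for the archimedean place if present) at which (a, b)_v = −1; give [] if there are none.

(a, b) ≡ (205530, -109446) mod (ℚ^×)²; places V = {2, 3, 5, 13, 17, 29, 31, 37, ∞}.
(a,b)_17: α=3, u≡6; β=5, v≡14 (mod 17); (6|17)=-1, (14|17)=-1; sign (−1)^0·-1^5·-1^3 = +1.
(a,b)_2: α=3, β=11; u≡5, v≡5 (mod 8); ε(u)ε(v)=0·0, αω(v)=3·1, βω(u)=11·1; sum ≡ 0  ⇒  +1.
(a,b)_37: α=2, u≡13; β=5, v≡22 (mod 37); (13|37)=-1, (22|37)=-1; sign (−1)^0·-1^5·-1^2 = -1.
(a,b)_5: α=-1, u≡1; β=2, v≡1 (mod 5); (1|5)=+1, (1|5)=+1; sign (−1)^0·+1^2·+1^-1 = +1.
(a,b)_3: α=-7, u≡2; β=-1, v≡1 (mod 3); (2|3)=-1, (1|3)=+1; sign (−1)^1·-1^-1·+1^-7 = +1.
(a,b)_∞: sgn(205530)=+, sgn(-109446)=−, so +1.
(a,b)_31: α=1, u≡22; β=0, v≡26 (mod 31); (22|31)=-1, (26|31)=-1; sign (−1)^0·-1^0·-1^1 = -1.
(a,b)_13: α=3, u≡8; β=2, v≡1 (mod 13); (8|13)=-1, (1|13)=+1; sign (−1)^0·-1^2·+1^3 = +1.
(a,b)_29: α=2, u≡28; β=5, v≡20 (mod 29); (28|29)=+1, (20|29)=+1; sign (−1)^0·+1^5·+1^2 = +1.
(205530, -109446 / ℚ) ramifies at {31, 37}: a division algebra.

[31, 37]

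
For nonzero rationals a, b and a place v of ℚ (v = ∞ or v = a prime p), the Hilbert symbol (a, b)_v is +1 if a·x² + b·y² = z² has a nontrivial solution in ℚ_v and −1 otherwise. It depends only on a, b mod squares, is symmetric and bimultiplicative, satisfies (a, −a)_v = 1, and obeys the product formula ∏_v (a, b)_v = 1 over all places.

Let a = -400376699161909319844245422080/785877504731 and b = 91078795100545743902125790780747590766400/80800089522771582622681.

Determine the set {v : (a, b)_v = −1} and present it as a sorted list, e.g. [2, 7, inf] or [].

[3, 7, 11, 13]

(a, b) ≡ (-1155, 119301) mod (ℚ^×)²; places V = {2, 3, 5, 7, 11, 13, 17, 19, 23, 43, 47, ∞}.
(a,b)_23: α=2, u≡8; β=3, v≡8 (mod 23); (8|23)=+1, (8|23)=+1; sign (−1)^0·+1^3·+1^2 = +1.
(a,b)_17: α=0, u≡8; β=-2, v≡3 (mod 17); (8|17)=+1, (3|17)=-1; sign (−1)^0·+1^-2·-1^0 = +1.
(a,b)_19: α=2, u≡11; β=3, v≡6 (mod 19); (11|19)=+1, (6|19)=+1; sign (−1)^0·+1^3·+1^2 = +1.
(a,b)_11: α=-5, u≡9; β=-10, v≡8 (mod 11); (9|11)=+1, (8|11)=-1; sign (−1)^0·+1^-10·-1^-5 = -1.
(a,b)_5: α=1, u≡4; β=2, v≡1 (mod 5); (4|5)=+1, (1|5)=+1; sign (−1)^0·+1^2·+1^1 = +1.
(a,b)_13: α=2, u≡2; β=5, v≡4 (mod 13); (2|13)=-1, (4|13)=+1; sign (−1)^0·-1^5·+1^2 = -1.
(a,b)_2: α=14, β=6; u≡5, v≡5 (mod 8); ε(u)ε(v)=0·0, αω(v)=14·1, βω(u)=6·1; sum ≡ 0  ⇒  +1.
(a,b)_3: α=17, u≡2; β=25, v≡2 (mod 3); (2|3)=-1, (2|3)=-1; sign (−1)^1·-1^25·-1^17 = -1.
(a,b)_47: α=-4, u≡46; β=-6, v≡43 (mod 47); (46|47)=-1, (43|47)=-1; sign (−1)^0·-1^-6·-1^-4 = +1.
(a,b)_43: α=4, u≡14; β=6, v≡39 (mod 43); (14|43)=+1, (39|43)=-1; sign (−1)^0·+1^6·-1^4 = +1.
(a,b)_7: α=3, u≡6; β=3, v≡5 (mod 7); (6|7)=-1, (5|7)=-1; sign (−1)^1·-1^3·-1^3 = -1.
(a,b)_∞: sgn(-1155)=−, sgn(119301)=+, so +1.
|Ram(-1155, 119301)| = 4, even; anisotropic at {3, 7, 11, 13}.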